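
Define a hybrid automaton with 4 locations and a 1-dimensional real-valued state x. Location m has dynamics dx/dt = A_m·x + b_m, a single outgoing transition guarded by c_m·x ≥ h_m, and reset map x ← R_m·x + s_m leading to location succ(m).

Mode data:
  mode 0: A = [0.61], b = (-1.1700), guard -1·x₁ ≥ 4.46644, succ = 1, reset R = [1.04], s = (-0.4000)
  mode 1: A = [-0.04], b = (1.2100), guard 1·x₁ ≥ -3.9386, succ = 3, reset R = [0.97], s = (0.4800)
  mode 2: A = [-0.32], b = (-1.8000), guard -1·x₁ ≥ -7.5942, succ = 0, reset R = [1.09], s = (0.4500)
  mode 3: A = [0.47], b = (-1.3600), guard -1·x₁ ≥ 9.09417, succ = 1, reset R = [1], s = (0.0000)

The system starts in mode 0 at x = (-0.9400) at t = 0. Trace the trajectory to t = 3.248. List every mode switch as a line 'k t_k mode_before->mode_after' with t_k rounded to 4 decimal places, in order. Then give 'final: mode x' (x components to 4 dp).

1 1.3176 0->1
2 2.1139 1->3
final: 3 -7.7298

Mode 0: guard c·x = 4.4664 hit at Δt = 1.3176 (t = 1.3176), x⁻ = (-4.4664) → reset → x⁺ = (-5.0451), jump to mode 1
Mode 1: guard c·x = -3.9386 hit at Δt = 0.7963 (t = 2.1139), x⁻ = (-3.9386) → reset → x⁺ = (-3.3404), jump to mode 3
Mode 3: flow for 1.1341 to horizon, guard not reached → x = (-7.7298)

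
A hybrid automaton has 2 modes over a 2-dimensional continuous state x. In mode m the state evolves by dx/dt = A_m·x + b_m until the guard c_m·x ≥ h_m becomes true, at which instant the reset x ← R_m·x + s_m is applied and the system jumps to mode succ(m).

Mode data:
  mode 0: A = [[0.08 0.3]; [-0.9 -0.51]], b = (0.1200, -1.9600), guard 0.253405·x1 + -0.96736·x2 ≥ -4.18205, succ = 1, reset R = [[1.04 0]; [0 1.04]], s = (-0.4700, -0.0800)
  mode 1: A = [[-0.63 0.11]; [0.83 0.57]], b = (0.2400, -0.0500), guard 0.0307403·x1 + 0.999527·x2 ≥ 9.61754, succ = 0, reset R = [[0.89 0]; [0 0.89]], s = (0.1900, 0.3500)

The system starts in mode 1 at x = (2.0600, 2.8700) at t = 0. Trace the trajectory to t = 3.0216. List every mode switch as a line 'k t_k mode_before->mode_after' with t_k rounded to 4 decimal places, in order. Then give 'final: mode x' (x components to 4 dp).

Mode 1: guard c·x = 9.6175 hit at Δt = 1.4142 (t = 1.4142), x⁻ = (1.7183, 9.5692) → reset → x⁺ = (1.7193, 8.8666), jump to mode 0
Mode 0: guard c·x = -4.1821 hit at Δt = 0.4964 (t = 1.9106), x⁻ = (2.9059, 5.0844) → reset → x⁺ = (2.5521, 5.2077), jump to mode 1
Mode 1: guard c·x = 9.6175 hit at Δt = 0.7203 (t = 2.6309), x⁻ = (2.2322, 9.5534) → reset → x⁺ = (2.1767, 8.8526), jump to mode 0
Mode 0: flow for 0.3907 to horizon, guard not reached → x = (3.1576, 5.6943)

1 1.4142 1->0
2 1.9106 0->1
3 2.6309 1->0
final: 0 3.1576 5.6943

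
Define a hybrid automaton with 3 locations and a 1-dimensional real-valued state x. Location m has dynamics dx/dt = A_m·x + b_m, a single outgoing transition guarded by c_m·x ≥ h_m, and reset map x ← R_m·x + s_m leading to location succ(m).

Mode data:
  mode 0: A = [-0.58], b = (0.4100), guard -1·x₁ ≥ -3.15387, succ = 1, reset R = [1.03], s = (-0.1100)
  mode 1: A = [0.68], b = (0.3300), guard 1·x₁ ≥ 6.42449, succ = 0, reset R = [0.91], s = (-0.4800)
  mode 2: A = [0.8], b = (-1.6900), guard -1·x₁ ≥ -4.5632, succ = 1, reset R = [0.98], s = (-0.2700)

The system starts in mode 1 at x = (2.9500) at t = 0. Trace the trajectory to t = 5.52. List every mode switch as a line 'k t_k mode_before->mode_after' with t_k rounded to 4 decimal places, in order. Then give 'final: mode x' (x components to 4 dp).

1 1.0277 1->0
2 2.1381 0->1
3 3.0872 1->0
4 4.1976 0->1
5 5.1468 1->0
final: 0 4.4594

Mode 1: guard c·x = 6.4245 hit at Δt = 1.0277 (t = 1.0277), x⁻ = (6.4245) → reset → x⁺ = (5.3663), jump to mode 0
Mode 0: guard c·x = -3.1539 hit at Δt = 1.1104 (t = 2.1381), x⁻ = (3.1539) → reset → x⁺ = (3.1385), jump to mode 1
Mode 1: guard c·x = 6.4245 hit at Δt = 0.9491 (t = 3.0872), x⁻ = (6.4245) → reset → x⁺ = (5.3663), jump to mode 0
Mode 0: guard c·x = -3.1539 hit at Δt = 1.1104 (t = 4.1976), x⁻ = (3.1539) → reset → x⁺ = (3.1385), jump to mode 1
Mode 1: guard c·x = 6.4245 hit at Δt = 0.9491 (t = 5.1468), x⁻ = (6.4245) → reset → x⁺ = (5.3663), jump to mode 0
Mode 0: flow for 0.3732 to horizon, guard not reached → x = (4.4594)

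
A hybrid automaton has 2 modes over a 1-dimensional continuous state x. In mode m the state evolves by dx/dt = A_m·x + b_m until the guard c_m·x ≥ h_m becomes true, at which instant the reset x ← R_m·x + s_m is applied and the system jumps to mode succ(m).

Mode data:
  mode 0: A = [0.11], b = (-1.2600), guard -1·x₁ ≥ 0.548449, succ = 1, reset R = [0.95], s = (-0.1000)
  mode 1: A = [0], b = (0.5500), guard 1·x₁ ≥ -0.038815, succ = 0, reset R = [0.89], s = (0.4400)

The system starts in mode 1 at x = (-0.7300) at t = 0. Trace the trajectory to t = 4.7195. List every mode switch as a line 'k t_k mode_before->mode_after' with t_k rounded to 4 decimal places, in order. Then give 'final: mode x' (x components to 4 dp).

1 1.2567 1->0
2 2.0095 0->1
3 3.0681 1->0
4 3.8209 0->1
final: 1 -0.1268

Mode 1: guard c·x = -0.0388 hit at Δt = 1.2567 (t = 1.2567), x⁻ = (-0.0388) → reset → x⁺ = (0.4055), jump to mode 0
Mode 0: guard c·x = 0.5484 hit at Δt = 0.7528 (t = 2.0095), x⁻ = (-0.5484) → reset → x⁺ = (-0.6210), jump to mode 1
Mode 1: guard c·x = -0.0388 hit at Δt = 1.0586 (t = 3.0681), x⁻ = (-0.0388) → reset → x⁺ = (0.4055), jump to mode 0
Mode 0: guard c·x = 0.5484 hit at Δt = 0.7528 (t = 3.8209), x⁻ = (-0.5484) → reset → x⁺ = (-0.6210), jump to mode 1
Mode 1: flow for 0.8986 to horizon, guard not reached → x = (-0.1268)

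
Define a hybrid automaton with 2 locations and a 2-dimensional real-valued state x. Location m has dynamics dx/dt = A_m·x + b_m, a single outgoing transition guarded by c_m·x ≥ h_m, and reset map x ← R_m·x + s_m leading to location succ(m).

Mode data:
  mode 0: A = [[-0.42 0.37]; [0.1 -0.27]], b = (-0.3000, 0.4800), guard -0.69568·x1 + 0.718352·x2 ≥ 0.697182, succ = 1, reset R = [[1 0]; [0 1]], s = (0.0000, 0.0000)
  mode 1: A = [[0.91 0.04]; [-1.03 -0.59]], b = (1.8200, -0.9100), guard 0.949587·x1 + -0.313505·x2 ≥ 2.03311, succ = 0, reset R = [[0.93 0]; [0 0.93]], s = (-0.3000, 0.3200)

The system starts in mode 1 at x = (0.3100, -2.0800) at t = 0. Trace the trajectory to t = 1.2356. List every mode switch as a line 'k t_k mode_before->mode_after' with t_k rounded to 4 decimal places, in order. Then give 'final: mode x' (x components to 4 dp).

Mode 1: guard c·x = 2.0331 hit at Δt = 0.4348 (t = 0.4348), x⁻ = (1.3855, -2.2884) → reset → x⁺ = (0.9885, -1.8082), jump to mode 0
Mode 0: flow for 0.8008 to horizon, guard not reached → x = (0.1494, -1.0741)

1 0.4348 1->0
final: 0 0.1494 -1.0741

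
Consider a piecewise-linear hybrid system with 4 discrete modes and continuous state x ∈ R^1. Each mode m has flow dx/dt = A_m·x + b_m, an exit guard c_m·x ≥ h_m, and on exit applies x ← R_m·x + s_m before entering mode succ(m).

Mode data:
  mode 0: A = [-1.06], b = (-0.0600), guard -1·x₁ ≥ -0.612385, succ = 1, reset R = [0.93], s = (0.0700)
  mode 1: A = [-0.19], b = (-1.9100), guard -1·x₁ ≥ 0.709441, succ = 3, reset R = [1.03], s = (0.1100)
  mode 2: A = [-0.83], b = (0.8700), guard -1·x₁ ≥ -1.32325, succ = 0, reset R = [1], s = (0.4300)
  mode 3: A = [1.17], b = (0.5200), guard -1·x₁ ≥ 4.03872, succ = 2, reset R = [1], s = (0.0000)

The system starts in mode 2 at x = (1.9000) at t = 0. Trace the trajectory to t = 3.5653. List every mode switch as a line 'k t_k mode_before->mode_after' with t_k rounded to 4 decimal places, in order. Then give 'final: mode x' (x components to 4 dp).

Mode 2: guard c·x = -1.3233 hit at Δt = 1.3619 (t = 1.3619), x⁻ = (1.3233) → reset → x⁺ = (1.7533), jump to mode 0
Mode 0: guard c·x = -0.6124 hit at Δt = 0.9389 (t = 2.3008), x⁻ = (0.6124) → reset → x⁺ = (0.6395), jump to mode 1
Mode 1: guard c·x = 0.7094 hit at Δt = 0.7098 (t = 3.0106), x⁻ = (-0.7094) → reset → x⁺ = (-0.6207), jump to mode 3
Mode 3: flow for 0.5547 to horizon, guard not reached → x = (-0.7818)

1 1.3619 2->0
2 2.3008 0->1
3 3.0106 1->3
final: 3 -0.7818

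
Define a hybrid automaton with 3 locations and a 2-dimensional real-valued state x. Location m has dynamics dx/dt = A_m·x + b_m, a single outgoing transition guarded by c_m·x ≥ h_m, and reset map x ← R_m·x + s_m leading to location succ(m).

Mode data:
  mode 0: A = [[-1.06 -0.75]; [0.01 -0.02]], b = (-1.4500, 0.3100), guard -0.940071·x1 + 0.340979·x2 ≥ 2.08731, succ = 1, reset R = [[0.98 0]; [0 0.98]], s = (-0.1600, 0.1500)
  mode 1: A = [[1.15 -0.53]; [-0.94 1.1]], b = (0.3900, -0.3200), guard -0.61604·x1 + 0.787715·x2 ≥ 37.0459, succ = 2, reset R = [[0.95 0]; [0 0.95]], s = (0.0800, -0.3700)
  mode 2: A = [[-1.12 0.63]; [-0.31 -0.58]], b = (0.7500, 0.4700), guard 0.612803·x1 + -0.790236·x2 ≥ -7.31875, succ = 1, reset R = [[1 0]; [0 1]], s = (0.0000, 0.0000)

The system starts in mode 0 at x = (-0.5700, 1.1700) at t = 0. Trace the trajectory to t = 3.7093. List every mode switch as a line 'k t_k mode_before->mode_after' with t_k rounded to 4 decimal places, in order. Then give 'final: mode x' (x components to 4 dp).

1 0.9886 0->1
2 2.5279 1->2
final: 2 2.8471 15.3069

Mode 0: guard c·x = 2.0873 hit at Δt = 0.9886 (t = 0.9886), x⁻ = (-1.6986, 1.4386) → reset → x⁺ = (-1.8246, 1.5599), jump to mode 1
Mode 1: guard c·x = 37.0459 hit at Δt = 1.5393 (t = 2.5279), x⁻ = (-23.2815, 28.8221) → reset → x⁺ = (-22.0374, 27.0110), jump to mode 2
Mode 2: flow for 1.1814 to horizon, guard not reached → x = (2.8471, 15.3069)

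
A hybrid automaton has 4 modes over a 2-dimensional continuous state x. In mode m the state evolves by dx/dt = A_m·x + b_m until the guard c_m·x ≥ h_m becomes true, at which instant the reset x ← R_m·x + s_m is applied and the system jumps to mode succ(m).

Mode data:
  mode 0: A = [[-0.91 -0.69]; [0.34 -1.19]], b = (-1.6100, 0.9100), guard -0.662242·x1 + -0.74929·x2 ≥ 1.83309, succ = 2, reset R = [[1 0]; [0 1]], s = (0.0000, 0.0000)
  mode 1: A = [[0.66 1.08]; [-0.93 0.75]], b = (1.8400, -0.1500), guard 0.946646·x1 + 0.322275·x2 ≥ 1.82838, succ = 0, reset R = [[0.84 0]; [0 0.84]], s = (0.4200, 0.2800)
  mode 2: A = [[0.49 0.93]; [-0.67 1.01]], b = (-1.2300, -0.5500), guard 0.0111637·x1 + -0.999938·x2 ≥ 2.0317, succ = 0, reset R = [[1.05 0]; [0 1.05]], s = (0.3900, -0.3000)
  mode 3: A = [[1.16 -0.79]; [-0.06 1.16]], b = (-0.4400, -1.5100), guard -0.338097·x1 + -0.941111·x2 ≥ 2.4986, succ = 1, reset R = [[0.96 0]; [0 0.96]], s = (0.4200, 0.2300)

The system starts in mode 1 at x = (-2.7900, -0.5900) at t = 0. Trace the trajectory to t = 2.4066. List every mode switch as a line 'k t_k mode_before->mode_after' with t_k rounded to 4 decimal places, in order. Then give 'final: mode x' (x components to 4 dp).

Mode 1: guard c·x = 1.8284 hit at Δt = 1.5411 (t = 1.5411), x⁻ = (0.6114, 3.8774) → reset → x⁺ = (0.9336, 3.5370), jump to mode 0
Mode 0: flow for 0.8655 to horizon, guard not reached → x = (-1.5107, 1.6189)

1 1.5411 1->0
final: 0 -1.5107 1.6189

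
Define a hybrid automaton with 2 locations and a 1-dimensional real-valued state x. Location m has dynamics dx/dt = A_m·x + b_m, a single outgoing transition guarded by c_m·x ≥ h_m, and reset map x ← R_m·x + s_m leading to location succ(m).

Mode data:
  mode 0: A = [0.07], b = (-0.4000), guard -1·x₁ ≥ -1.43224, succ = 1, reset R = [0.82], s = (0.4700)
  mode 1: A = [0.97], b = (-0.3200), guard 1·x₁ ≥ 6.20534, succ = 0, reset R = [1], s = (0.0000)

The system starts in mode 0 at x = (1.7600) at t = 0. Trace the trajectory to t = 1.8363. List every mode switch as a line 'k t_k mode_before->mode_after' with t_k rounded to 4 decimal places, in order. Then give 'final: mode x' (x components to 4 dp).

Mode 0: guard c·x = -1.4322 hit at Δt = 1.1376 (t = 1.1376), x⁻ = (1.4322) → reset → x⁺ = (1.6444), jump to mode 1
Mode 1: flow for 0.6987 to horizon, guard not reached → x = (2.9188)

1 1.1376 0->1
final: 1 2.9188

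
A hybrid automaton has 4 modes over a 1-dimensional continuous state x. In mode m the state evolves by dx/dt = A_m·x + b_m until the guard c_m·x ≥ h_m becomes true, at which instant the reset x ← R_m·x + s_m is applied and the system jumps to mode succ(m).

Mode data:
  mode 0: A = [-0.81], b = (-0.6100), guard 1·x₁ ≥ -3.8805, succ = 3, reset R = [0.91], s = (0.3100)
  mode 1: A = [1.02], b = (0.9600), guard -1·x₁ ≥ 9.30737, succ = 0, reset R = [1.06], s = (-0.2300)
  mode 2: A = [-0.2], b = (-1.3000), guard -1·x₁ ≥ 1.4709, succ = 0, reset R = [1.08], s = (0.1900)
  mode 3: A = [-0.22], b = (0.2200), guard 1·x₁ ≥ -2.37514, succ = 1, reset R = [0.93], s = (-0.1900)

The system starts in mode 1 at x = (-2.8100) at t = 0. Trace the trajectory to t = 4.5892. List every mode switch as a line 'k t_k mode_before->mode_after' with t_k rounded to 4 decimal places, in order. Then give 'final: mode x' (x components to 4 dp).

1 1.4695 1->0
2 2.8206 0->3
3 3.8374 3->1
final: 1 -4.0795

Mode 1: guard c·x = 9.3074 hit at Δt = 1.4695 (t = 1.4695), x⁻ = (-9.3074) → reset → x⁺ = (-10.0958), jump to mode 0
Mode 0: guard c·x = -3.8805 hit at Δt = 1.3511 (t = 2.8206), x⁻ = (-3.8805) → reset → x⁺ = (-3.2213), jump to mode 3
Mode 3: guard c·x = -2.3751 hit at Δt = 1.0168 (t = 3.8374), x⁻ = (-2.3751) → reset → x⁺ = (-2.3989), jump to mode 1
Mode 1: flow for 0.7518 to horizon, guard not reached → x = (-4.0795)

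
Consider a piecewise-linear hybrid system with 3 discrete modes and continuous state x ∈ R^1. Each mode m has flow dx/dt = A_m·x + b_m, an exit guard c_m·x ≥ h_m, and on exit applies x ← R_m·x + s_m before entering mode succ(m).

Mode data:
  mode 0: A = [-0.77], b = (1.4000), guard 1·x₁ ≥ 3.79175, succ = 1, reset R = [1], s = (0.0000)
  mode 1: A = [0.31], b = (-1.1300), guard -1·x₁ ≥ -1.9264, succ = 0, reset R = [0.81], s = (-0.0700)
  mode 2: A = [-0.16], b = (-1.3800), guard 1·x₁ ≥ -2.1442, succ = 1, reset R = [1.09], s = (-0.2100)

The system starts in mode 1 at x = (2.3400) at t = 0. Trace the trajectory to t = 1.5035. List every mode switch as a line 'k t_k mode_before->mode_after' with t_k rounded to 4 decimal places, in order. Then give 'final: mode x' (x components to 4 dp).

Mode 1: guard c·x = -1.9264 hit at Δt = 0.8880 (t = 0.8880), x⁻ = (1.9264) → reset → x⁺ = (1.4904), jump to mode 0
Mode 0: flow for 0.6155 to horizon, guard not reached → x = (1.6141)

1 0.8880 1->0
final: 0 1.6141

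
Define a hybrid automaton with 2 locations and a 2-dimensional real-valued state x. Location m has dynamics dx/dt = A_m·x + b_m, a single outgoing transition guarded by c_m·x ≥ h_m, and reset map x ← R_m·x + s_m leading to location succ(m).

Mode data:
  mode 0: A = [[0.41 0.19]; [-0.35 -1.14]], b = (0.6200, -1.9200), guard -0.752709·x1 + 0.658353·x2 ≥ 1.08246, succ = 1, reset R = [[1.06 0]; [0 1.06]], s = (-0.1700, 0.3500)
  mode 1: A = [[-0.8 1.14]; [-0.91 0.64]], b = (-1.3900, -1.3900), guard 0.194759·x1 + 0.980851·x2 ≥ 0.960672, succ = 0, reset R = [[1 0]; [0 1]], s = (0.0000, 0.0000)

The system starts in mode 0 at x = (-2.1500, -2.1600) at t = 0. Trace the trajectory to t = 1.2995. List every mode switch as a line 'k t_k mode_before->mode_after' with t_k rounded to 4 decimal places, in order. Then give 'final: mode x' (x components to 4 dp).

1 0.7745 0->1
final: 1 -3.0603 -0.7713

Mode 0: guard c·x = 1.0825 hit at Δt = 0.7745 (t = 0.7745), x⁻ = (-2.6963, -1.4386) → reset → x⁺ = (-3.0281, -1.1749), jump to mode 1
Mode 1: flow for 0.5250 to horizon, guard not reached → x = (-3.0603, -0.7713)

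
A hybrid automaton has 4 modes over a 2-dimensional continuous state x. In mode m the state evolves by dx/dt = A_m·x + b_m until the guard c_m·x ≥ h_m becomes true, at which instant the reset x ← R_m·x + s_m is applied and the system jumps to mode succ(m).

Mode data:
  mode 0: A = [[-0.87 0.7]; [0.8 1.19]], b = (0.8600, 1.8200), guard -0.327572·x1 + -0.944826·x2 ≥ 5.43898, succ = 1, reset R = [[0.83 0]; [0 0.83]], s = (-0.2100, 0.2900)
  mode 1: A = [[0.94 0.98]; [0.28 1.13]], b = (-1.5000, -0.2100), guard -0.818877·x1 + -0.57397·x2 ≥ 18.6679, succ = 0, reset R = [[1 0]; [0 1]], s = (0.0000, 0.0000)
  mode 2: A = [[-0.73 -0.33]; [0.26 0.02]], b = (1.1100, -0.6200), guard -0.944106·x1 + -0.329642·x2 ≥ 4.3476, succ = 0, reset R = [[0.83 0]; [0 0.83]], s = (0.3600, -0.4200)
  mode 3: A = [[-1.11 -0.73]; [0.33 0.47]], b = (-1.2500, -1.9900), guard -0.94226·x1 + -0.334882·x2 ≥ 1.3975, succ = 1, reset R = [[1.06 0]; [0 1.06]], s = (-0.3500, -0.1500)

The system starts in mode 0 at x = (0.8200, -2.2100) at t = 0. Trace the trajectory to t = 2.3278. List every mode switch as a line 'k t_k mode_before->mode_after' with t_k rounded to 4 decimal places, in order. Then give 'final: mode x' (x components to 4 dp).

Mode 0: guard c·x = 5.4390 hit at Δt = 1.5765 (t = 1.5765), x⁻ = (-1.1432, -5.3602) → reset → x⁺ = (-1.1589, -4.1590), jump to mode 1
Mode 1: flow for 0.7513 to horizon, guard not reached → x = (-11.1752, -11.4542)

1 1.5765 0->1
final: 1 -11.1752 -11.4542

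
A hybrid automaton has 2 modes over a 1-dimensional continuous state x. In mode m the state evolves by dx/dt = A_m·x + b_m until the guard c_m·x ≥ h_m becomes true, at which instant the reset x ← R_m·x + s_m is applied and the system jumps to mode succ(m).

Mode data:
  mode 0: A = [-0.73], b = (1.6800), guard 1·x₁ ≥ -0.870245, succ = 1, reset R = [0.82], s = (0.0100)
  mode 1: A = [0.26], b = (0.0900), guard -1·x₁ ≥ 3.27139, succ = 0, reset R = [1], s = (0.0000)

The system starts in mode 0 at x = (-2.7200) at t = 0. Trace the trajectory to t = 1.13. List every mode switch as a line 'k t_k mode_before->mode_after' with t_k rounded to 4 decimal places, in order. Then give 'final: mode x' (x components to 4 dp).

1 0.6294 0->1
final: 1 -0.7533

Mode 0: guard c·x = -0.8702 hit at Δt = 0.6294 (t = 0.6294), x⁻ = (-0.8702) → reset → x⁺ = (-0.7036), jump to mode 1
Mode 1: flow for 0.5006 to horizon, guard not reached → x = (-0.7533)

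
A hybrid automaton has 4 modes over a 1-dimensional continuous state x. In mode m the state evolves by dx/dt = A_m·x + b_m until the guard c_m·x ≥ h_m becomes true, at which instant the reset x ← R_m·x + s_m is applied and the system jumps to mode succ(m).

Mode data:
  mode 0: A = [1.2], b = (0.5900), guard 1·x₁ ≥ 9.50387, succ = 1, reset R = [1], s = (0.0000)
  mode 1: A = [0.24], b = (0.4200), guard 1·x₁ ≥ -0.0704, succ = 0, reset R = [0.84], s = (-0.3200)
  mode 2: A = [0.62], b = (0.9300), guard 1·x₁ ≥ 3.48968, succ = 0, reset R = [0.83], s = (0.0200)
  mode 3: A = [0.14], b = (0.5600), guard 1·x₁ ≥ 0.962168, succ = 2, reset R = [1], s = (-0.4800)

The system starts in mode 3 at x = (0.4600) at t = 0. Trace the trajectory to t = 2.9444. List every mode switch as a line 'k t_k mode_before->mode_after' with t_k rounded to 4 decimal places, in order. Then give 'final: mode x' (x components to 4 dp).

1 0.7621 3->2
2 2.2511 2->0
final: 0 7.3395

Mode 3: guard c·x = 0.9622 hit at Δt = 0.7621 (t = 0.7621), x⁻ = (0.9622) → reset → x⁺ = (0.4822), jump to mode 2
Mode 2: guard c·x = 3.4897 hit at Δt = 1.4890 (t = 2.2511), x⁻ = (3.4897) → reset → x⁺ = (2.9164), jump to mode 0
Mode 0: flow for 0.6933 to horizon, guard not reached → x = (7.3395)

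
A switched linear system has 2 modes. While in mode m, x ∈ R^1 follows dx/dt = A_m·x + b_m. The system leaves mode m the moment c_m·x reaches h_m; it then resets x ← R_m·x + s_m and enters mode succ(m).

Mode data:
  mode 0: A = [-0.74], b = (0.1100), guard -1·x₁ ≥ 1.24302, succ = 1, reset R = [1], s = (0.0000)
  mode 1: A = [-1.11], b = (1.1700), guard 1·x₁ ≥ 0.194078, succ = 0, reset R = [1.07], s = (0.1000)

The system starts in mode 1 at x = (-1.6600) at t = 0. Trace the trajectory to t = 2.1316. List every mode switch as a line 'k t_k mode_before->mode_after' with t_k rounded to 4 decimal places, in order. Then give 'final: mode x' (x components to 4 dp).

1 1.0354 1->0
final: 0 0.2193

Mode 1: guard c·x = 0.1941 hit at Δt = 1.0354 (t = 1.0354), x⁻ = (0.1941) → reset → x⁺ = (0.3077), jump to mode 0
Mode 0: flow for 1.0962 to horizon, guard not reached → x = (0.2193)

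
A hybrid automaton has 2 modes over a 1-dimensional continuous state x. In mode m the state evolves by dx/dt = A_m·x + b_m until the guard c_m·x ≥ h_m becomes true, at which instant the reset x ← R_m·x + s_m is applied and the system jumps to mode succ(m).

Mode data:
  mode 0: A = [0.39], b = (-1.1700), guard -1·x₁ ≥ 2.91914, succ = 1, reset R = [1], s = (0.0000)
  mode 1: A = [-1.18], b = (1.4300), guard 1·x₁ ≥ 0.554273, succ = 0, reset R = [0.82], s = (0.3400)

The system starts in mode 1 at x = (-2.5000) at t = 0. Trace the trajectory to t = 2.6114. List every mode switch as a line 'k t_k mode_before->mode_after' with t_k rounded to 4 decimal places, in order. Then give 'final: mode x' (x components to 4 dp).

1 1.4667 1->0
final: 0 -0.4466

Mode 1: guard c·x = 0.5543 hit at Δt = 1.4667 (t = 1.4667), x⁻ = (0.5543) → reset → x⁺ = (0.7945), jump to mode 0
Mode 0: flow for 1.1447 to horizon, guard not reached → x = (-0.4466)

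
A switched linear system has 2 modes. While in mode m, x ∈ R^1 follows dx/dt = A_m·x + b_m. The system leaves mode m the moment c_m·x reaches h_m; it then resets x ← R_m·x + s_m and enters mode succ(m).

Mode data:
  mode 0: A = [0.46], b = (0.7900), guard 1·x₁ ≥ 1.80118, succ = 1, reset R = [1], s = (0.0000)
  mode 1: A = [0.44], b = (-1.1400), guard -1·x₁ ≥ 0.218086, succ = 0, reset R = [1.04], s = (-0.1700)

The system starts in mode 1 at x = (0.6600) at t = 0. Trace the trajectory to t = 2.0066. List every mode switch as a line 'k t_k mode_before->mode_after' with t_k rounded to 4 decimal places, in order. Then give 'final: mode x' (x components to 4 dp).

1 0.8519 1->0
final: 0 0.5288

Mode 1: guard c·x = 0.2181 hit at Δt = 0.8519 (t = 0.8519), x⁻ = (-0.2181) → reset → x⁺ = (-0.3968), jump to mode 0
Mode 0: flow for 1.1547 to horizon, guard not reached → x = (0.5288)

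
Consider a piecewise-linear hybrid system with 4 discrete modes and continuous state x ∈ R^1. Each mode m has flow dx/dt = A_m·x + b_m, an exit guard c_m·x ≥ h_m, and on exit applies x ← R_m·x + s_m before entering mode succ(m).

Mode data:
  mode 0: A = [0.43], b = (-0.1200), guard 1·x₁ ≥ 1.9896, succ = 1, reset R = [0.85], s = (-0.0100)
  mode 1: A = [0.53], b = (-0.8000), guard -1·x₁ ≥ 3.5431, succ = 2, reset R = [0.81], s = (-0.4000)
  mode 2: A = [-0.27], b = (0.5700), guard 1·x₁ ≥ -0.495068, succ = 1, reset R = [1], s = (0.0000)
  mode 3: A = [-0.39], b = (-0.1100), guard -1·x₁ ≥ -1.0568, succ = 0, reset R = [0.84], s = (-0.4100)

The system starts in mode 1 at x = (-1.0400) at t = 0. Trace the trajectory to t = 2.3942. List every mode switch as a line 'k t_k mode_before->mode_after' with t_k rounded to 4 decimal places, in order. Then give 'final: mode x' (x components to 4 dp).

Mode 1: guard c·x = 3.5431 hit at Δt = 1.2906 (t = 1.2906), x⁻ = (-3.5431) → reset → x⁺ = (-3.2699), jump to mode 2
Mode 2: flow for 1.1036 to horizon, guard not reached → x = (-1.8833)

1 1.2906 1->2
final: 2 -1.8833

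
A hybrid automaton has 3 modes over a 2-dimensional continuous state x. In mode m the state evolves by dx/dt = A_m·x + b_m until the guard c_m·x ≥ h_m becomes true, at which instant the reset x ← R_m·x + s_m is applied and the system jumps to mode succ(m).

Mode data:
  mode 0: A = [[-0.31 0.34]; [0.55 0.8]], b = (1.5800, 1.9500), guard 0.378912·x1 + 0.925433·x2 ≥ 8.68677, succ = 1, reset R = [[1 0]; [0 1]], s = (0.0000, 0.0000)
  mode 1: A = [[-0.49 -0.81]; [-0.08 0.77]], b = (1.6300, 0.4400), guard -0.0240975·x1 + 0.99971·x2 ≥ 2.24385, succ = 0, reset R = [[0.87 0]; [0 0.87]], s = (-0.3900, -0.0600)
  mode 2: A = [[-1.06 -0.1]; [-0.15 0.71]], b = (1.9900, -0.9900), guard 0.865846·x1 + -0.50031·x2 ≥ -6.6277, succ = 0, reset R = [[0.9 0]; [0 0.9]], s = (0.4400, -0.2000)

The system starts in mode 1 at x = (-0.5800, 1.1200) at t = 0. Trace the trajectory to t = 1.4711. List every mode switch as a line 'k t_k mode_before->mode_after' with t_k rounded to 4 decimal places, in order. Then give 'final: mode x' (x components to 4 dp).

1 0.6472 1->0
final: 0 1.6029 6.1276

Mode 1: guard c·x = 2.2439 hit at Δt = 0.6472 (t = 0.6472), x⁻ = (-0.2657, 2.2381) → reset → x⁺ = (-0.6212, 1.8871), jump to mode 0
Mode 0: flow for 0.8239 to horizon, guard not reached → x = (1.6029, 6.1276)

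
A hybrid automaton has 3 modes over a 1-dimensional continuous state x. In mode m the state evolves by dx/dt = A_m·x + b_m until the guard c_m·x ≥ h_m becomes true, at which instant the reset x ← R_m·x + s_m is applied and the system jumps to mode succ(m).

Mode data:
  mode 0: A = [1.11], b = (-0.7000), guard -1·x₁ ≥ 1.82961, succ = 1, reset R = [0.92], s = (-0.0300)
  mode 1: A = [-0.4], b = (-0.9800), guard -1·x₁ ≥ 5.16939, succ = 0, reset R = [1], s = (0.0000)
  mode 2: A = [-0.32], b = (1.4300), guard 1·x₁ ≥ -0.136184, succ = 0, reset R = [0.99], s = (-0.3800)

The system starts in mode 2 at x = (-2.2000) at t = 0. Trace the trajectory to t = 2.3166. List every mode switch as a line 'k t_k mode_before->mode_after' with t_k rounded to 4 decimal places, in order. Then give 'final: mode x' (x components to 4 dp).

1 1.1572 2->0
2 1.8459 0->1
final: 1 -1.8397

Mode 2: guard c·x = -0.1362 hit at Δt = 1.1572 (t = 1.1572), x⁻ = (-0.1362) → reset → x⁺ = (-0.5148), jump to mode 0
Mode 0: guard c·x = 1.8296 hit at Δt = 0.6887 (t = 1.8459), x⁻ = (-1.8296) → reset → x⁺ = (-1.7132), jump to mode 1
Mode 1: flow for 0.4707 to horizon, guard not reached → x = (-1.8397)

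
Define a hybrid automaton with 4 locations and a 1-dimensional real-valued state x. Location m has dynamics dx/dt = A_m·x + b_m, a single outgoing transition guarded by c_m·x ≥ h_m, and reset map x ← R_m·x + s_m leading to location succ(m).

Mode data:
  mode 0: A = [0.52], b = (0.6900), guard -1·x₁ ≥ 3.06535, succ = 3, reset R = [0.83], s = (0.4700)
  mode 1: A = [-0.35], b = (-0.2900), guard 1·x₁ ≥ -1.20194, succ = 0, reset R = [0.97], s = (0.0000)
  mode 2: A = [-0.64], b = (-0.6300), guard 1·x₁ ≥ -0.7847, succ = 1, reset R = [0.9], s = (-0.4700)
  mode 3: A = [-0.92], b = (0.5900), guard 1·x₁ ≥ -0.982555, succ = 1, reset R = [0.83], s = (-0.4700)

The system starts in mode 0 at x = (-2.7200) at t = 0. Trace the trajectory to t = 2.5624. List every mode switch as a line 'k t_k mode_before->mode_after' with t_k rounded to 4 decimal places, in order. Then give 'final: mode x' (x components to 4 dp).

1 0.4259 0->3
2 0.9848 3->1
3 1.5620 1->0
final: 0 -1.0560

Mode 0: guard c·x = 3.0654 hit at Δt = 0.4259 (t = 0.4259), x⁻ = (-3.0654) → reset → x⁺ = (-2.0742), jump to mode 3
Mode 3: guard c·x = -0.9826 hit at Δt = 0.5589 (t = 0.9848), x⁻ = (-0.9826) → reset → x⁺ = (-1.2855), jump to mode 1
Mode 1: guard c·x = -1.2019 hit at Δt = 0.5772 (t = 1.5620), x⁻ = (-1.2019) → reset → x⁺ = (-1.1659), jump to mode 0
Mode 0: flow for 1.0004 to horizon, guard not reached → x = (-1.0560)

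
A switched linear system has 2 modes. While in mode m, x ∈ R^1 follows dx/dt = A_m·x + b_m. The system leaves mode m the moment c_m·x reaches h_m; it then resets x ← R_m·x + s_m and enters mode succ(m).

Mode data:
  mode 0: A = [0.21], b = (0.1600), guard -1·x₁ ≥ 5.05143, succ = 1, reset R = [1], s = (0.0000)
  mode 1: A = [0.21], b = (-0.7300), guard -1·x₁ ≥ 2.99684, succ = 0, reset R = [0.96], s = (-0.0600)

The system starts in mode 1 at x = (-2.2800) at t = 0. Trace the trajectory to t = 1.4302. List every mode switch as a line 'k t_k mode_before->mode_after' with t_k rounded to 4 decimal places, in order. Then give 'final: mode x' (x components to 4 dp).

Mode 1: guard c·x = 2.9968 hit at Δt = 0.5589 (t = 0.5589), x⁻ = (-2.9968) → reset → x⁺ = (-2.9370), jump to mode 0
Mode 0: flow for 0.8713 to horizon, guard not reached → x = (-3.3737)

1 0.5589 1->0
final: 0 -3.3737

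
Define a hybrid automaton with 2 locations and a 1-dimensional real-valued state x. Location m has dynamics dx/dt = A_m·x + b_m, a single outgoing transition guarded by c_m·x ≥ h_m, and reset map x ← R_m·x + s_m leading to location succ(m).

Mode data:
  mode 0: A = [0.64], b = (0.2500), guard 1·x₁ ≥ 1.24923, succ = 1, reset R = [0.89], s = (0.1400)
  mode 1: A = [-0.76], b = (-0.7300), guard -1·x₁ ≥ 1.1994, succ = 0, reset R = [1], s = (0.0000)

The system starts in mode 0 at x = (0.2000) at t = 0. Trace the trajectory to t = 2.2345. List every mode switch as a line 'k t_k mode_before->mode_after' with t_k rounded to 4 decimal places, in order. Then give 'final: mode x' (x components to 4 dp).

Mode 0: guard c·x = 1.2492 hit at Δt = 1.5956 (t = 1.5956), x⁻ = (1.2492) → reset → x⁺ = (1.2518), jump to mode 1
Mode 1: flow for 0.6389 to horizon, guard not reached → x = (0.4008)

1 1.5956 0->1
final: 1 0.4008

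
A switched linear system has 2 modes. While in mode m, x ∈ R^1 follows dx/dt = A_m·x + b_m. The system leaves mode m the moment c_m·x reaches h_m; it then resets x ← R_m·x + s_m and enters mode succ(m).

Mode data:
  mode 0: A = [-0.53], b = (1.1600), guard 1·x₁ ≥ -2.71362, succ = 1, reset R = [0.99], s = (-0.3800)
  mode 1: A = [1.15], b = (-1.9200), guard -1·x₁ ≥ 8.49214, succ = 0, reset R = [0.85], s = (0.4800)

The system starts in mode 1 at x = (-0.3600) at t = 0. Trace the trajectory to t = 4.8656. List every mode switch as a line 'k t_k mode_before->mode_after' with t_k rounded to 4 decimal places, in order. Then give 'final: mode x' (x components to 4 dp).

Mode 1: guard c·x = 8.4921 hit at Δt = 1.4007 (t = 1.4007), x⁻ = (-8.4921) → reset → x⁺ = (-6.7383), jump to mode 0
Mode 0: guard c·x = -2.7136 hit at Δt = 1.1309 (t = 2.5316), x⁻ = (-2.7136) → reset → x⁺ = (-3.0665), jump to mode 1
Mode 1: guard c·x = 8.4921 hit at Δt = 0.6638 (t = 3.1954), x⁻ = (-8.4921) → reset → x⁺ = (-6.7383), jump to mode 0
Mode 0: guard c·x = -2.7136 hit at Δt = 1.1309 (t = 4.3263), x⁻ = (-2.7136) → reset → x⁺ = (-3.0665), jump to mode 1
Mode 1: flow for 0.5393 to horizon, guard not reached → x = (-7.1357)

1 1.4007 1->0
2 2.5316 0->1
3 3.1954 1->0
4 4.3263 0->1
final: 1 -7.1357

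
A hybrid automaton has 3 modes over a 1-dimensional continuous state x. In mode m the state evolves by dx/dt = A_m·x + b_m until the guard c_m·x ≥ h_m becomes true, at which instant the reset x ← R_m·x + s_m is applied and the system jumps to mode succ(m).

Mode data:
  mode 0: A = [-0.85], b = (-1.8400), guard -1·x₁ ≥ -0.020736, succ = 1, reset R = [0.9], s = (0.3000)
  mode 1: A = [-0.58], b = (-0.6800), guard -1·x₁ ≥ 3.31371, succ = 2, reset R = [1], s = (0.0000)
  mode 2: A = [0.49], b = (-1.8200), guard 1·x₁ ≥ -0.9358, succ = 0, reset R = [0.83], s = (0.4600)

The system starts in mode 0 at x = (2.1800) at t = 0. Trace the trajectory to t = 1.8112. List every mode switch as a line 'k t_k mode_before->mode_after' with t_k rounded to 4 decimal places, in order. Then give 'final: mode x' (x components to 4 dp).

1 0.8084 0->1
final: 1 -0.3389

Mode 0: guard c·x = -0.0207 hit at Δt = 0.8084 (t = 0.8084), x⁻ = (0.0207) → reset → x⁺ = (0.3187), jump to mode 1
Mode 1: flow for 1.0028 to horizon, guard not reached → x = (-0.3389)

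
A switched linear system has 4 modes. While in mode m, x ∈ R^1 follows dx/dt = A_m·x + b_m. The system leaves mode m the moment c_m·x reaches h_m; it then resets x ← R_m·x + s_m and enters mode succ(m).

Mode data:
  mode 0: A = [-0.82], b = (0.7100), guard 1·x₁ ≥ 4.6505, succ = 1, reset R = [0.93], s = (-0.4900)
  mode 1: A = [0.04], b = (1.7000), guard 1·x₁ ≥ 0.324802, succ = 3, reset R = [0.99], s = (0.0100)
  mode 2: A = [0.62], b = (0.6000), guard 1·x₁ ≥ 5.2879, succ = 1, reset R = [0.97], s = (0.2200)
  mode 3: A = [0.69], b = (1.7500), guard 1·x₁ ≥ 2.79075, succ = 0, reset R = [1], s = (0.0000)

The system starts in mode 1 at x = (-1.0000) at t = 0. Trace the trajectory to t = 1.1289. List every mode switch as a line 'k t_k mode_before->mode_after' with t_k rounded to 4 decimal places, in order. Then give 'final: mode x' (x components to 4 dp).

1 0.7856 1->3
final: 3 1.0981

Mode 1: guard c·x = 0.3248 hit at Δt = 0.7856 (t = 0.7856), x⁻ = (0.3248) → reset → x⁺ = (0.3316), jump to mode 3
Mode 3: flow for 0.3433 to horizon, guard not reached → x = (1.0981)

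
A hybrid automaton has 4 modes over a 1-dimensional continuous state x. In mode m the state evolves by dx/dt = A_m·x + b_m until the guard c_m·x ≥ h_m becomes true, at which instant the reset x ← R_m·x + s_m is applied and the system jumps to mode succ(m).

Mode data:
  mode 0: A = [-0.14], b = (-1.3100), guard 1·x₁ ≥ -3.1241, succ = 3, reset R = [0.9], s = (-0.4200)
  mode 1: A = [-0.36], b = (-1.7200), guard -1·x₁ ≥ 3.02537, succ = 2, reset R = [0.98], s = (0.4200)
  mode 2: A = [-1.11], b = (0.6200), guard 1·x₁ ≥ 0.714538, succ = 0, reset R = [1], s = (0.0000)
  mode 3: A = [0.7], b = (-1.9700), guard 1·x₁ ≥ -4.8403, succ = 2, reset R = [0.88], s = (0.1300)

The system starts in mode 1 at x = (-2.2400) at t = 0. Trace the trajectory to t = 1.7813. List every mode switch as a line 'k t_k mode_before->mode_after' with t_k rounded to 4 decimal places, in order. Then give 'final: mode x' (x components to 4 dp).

1 1.0286 1->2
final: 2 -0.7873

Mode 1: guard c·x = 3.0254 hit at Δt = 1.0286 (t = 1.0286), x⁻ = (-3.0254) → reset → x⁺ = (-2.5449), jump to mode 2
Mode 2: flow for 0.7527 to horizon, guard not reached → x = (-0.7873)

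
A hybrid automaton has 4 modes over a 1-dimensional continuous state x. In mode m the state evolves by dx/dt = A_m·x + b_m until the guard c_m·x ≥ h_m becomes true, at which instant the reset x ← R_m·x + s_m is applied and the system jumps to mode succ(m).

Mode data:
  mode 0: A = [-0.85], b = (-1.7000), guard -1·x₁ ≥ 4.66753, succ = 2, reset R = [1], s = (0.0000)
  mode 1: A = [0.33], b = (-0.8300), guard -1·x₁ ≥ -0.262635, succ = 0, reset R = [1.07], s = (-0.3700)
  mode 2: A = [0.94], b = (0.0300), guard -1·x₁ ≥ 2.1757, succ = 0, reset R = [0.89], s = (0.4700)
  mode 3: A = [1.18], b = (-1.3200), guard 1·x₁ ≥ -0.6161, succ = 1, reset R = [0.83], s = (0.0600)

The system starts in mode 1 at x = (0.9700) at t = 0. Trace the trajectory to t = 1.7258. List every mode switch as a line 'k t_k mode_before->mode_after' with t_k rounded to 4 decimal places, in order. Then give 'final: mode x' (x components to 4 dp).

1 1.1422 1->0
final: 0 -0.8363

Mode 1: guard c·x = -0.2626 hit at Δt = 1.1422 (t = 1.1422), x⁻ = (0.2626) → reset → x⁺ = (-0.0890), jump to mode 0
Mode 0: flow for 0.5836 to horizon, guard not reached → x = (-0.8363)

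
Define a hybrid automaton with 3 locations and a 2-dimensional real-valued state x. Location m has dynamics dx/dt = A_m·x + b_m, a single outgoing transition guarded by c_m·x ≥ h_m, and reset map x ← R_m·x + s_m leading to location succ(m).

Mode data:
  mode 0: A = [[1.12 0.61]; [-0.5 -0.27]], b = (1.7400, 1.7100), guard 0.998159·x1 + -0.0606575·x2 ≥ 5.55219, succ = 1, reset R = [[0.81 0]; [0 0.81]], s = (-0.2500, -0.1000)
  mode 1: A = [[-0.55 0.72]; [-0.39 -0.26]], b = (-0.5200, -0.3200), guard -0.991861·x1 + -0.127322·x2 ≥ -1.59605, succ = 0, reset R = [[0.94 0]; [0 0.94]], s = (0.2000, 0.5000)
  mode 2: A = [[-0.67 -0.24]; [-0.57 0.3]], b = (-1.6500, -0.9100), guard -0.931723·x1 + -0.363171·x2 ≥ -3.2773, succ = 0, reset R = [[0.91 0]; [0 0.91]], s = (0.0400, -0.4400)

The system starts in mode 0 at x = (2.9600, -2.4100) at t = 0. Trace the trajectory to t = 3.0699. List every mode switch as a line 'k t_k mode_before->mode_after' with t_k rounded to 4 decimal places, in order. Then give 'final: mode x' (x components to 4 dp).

Mode 0: guard c·x = 5.5522 hit at Δt = 0.5021 (t = 0.5021), x⁻ = (5.4248, -2.2644) → reset → x⁺ = (4.1441, -1.9342), jump to mode 1
Mode 1: guard c·x = -1.5960 hit at Δt = 0.5862 (t = 1.0883), x⁻ = (1.9254, -2.4636) → reset → x⁺ = (2.0099, -1.8157), jump to mode 0
Mode 0: guard c·x = 5.5522 hit at Δt = 0.7363 (t = 1.8246), x⁻ = (5.4694, -1.5317) → reset → x⁺ = (4.1802, -1.3407), jump to mode 1
Mode 1: guard c·x = -1.5960 hit at Δt = 0.6756 (t = 2.5002), x⁻ = (1.8704, -2.0352) → reset → x⁺ = (1.9582, -1.4131), jump to mode 0
Mode 0: flow for 0.5697 to horizon, guard not reached → x = (4.4981, -1.1319)

1 0.5021 0->1
2 1.0883 1->0
3 1.8246 0->1
4 2.5002 1->0
final: 0 4.4981 -1.1319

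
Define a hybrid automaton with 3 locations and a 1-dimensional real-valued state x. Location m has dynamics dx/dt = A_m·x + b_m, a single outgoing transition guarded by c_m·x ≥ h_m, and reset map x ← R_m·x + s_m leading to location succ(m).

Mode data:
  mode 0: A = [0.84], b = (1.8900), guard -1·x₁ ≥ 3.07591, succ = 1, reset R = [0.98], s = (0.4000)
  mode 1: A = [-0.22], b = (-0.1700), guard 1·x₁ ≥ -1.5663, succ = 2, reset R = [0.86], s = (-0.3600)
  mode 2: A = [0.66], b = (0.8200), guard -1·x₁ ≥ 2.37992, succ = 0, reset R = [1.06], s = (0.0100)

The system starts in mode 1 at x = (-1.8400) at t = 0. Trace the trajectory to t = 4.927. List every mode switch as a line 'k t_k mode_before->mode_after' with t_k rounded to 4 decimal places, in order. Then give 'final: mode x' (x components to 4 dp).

Mode 1: guard c·x = -1.5663 hit at Δt = 1.3469 (t = 1.3469), x⁻ = (-1.5663) → reset → x⁺ = (-1.7070), jump to mode 2
Mode 2: guard c·x = 2.3799 hit at Δt = 1.3567 (t = 2.7036), x⁻ = (-2.3799) → reset → x⁺ = (-2.5127), jump to mode 0
Mode 0: guard c·x = 3.0759 hit at Δt = 1.3636 (t = 4.0672), x⁻ = (-3.0759) → reset → x⁺ = (-2.6144), jump to mode 1
Mode 1: flow for 0.8598 to horizon, guard not reached → x = (-2.2970)

1 1.3469 1->2
2 2.7036 2->0
3 4.0672 0->1
final: 1 -2.2970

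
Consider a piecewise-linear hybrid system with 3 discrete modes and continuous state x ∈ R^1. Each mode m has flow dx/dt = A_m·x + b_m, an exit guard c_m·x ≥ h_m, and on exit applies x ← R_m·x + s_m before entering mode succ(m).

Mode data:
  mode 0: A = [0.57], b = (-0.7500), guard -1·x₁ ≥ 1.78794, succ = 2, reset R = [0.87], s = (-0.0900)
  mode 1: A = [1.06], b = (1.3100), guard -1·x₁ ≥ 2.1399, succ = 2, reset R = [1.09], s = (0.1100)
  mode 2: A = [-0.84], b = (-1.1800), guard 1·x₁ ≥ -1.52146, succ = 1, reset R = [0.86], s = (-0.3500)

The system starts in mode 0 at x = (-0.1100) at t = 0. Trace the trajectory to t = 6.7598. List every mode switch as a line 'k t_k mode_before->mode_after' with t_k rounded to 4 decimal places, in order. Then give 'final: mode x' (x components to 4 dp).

1 1.3647 0->2
2 2.2268 2->1
3 2.9442 1->2
4 5.2620 2->1
5 5.9794 1->2
final: 2 -1.8293

Mode 0: guard c·x = 1.7879 hit at Δt = 1.3647 (t = 1.3647), x⁻ = (-1.7879) → reset → x⁺ = (-1.6455), jump to mode 2
Mode 2: guard c·x = -1.5215 hit at Δt = 0.8621 (t = 2.2268), x⁻ = (-1.5215) → reset → x⁺ = (-1.6585), jump to mode 1
Mode 1: guard c·x = 2.1399 hit at Δt = 0.7174 (t = 2.9442), x⁻ = (-2.1399) → reset → x⁺ = (-2.2225), jump to mode 2
Mode 2: guard c·x = -1.5215 hit at Δt = 2.3178 (t = 5.2620), x⁻ = (-1.5215) → reset → x⁺ = (-1.6585), jump to mode 1
Mode 1: guard c·x = 2.1399 hit at Δt = 0.7174 (t = 5.9794), x⁻ = (-2.1399) → reset → x⁺ = (-2.2225), jump to mode 2
Mode 2: flow for 0.7804 to horizon, guard not reached → x = (-1.8293)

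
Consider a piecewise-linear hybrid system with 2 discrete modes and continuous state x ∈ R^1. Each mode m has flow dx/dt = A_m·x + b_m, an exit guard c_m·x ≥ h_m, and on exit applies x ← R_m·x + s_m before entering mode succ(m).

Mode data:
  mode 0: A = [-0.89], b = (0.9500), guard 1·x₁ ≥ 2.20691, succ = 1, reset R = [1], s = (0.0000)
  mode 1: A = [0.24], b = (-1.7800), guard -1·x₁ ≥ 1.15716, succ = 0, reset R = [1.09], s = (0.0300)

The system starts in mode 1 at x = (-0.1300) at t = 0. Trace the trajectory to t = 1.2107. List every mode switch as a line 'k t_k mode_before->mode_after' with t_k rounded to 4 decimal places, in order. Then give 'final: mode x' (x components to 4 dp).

Mode 1: guard c·x = 1.1572 hit at Δt = 0.5317 (t = 0.5317), x⁻ = (-1.1572) → reset → x⁺ = (-1.2313), jump to mode 0
Mode 0: flow for 0.6790 to horizon, guard not reached → x = (-0.1887)

1 0.5317 1->0
final: 0 -0.1887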